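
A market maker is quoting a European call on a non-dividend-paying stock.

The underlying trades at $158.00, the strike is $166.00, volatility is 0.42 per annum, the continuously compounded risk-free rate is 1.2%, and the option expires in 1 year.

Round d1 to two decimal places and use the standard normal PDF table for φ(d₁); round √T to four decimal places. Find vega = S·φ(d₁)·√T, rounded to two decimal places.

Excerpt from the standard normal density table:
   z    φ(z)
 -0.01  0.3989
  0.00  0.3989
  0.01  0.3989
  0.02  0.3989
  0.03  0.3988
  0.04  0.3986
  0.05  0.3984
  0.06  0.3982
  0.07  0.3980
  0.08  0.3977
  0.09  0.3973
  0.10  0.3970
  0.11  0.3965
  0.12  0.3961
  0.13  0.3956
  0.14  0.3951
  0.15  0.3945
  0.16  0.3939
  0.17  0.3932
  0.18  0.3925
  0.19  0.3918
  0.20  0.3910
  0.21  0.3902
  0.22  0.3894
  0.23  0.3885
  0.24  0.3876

62.58

T = 1;  σ√T = 0.4200
d₁ = [ln(158/166) + (0.012 + 0.42²/2)·1] / 0.4200 = [-0.0494 + 0.1002] / 0.4200 = 0.1210 ≈ 0.12
√T = √1 = 1.0000
φ(d₁) = φ(0.12) = 0.3961
vega = S·φ(d₁)·√T = 158·0.3961·1.0000 = 62.5838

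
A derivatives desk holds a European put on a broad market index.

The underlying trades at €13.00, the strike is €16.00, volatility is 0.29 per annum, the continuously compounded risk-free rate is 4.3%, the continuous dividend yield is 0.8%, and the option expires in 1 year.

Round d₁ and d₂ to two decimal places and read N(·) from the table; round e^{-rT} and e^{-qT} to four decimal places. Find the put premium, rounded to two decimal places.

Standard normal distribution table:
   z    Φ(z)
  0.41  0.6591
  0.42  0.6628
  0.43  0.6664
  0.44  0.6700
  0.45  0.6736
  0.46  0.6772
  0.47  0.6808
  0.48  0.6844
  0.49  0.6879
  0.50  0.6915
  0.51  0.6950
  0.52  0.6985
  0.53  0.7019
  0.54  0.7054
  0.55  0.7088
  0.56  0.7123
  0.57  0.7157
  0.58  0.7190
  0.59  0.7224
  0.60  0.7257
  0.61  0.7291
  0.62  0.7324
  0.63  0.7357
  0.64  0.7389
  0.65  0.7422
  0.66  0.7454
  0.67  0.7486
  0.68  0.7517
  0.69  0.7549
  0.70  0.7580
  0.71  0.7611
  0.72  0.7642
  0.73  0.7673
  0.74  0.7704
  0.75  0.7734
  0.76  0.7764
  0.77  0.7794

σ√T = 0.29 × 1.0000 = 0.2900
ln(S/K) + (r − q + σ²/2)T = ln(13/16) + (0.043 − 0.008 + 0.29²/2)·1 = -0.2076 + 0.0770 = -0.1306
d₁ = -0.1306 / 0.2900 = -0.4503 ≈ -0.45
d₂ = d₁ − σ√T = -0.4503 − 0.2900 = -0.7403 ≈ -0.74
exp(−qT) = exp(−0.008·1) = 0.9920;  exp(−rT) = exp(−0.043·1) = 0.9579
P = 16·0.9579·N(0.74) − 13·0.9920·N(0.45) = 16·0.9579·0.7704 − 13·0.9920·0.6736 = 11.8075 − 8.6867 = 3.1207

€3.12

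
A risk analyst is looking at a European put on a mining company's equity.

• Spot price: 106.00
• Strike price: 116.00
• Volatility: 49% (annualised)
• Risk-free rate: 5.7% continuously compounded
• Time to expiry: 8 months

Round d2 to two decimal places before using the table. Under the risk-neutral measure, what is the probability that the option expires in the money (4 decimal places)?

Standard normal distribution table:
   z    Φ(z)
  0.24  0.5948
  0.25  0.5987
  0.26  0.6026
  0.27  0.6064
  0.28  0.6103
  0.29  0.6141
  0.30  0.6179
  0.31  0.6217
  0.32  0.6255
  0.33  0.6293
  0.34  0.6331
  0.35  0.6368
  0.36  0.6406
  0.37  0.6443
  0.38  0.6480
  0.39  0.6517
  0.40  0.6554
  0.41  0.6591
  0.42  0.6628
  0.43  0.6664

0.6293

T = 0.6667;  σ√T = 0.4001
d₁ = [ln(106/116) + (0.057 + ½·0.49²)·0.6667] / (σ√T) = (-0.0902 + 0.1180) / 0.4001 = 0.0697 ≈ 0.07
d₂ = 0.0697 − 0.4001 = -0.3304 ≈ -0.33
Pr(exercise) under Q = N(−d₂) = N(0.33) = 0.6293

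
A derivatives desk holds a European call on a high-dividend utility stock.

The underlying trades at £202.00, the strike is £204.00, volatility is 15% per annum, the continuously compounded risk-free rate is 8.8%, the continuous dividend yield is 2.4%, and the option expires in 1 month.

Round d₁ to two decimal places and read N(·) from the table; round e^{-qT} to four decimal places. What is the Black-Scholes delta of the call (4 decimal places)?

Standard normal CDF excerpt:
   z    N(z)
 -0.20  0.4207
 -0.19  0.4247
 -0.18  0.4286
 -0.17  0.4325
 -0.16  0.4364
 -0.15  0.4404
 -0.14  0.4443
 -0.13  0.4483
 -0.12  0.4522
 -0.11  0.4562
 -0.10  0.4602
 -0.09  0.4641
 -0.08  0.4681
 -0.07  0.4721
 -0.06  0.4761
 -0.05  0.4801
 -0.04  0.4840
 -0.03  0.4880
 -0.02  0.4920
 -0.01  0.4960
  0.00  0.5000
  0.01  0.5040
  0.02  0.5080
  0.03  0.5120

0.4672

σ√T = 0.15·√0.08333 = 0.0433
d₁ = [ln(202/204) + (0.088 − 0.024 + 0.15²/2)·0.08333] / 0.0433 = [-0.0099 + 0.0063] / 0.0433 = -0.0827 ≈ -0.08
N(d₁) = N(-0.08) = 0.4681
Δ_call = e^(−qT)·N(d₁) = 0.9980·0.4681 = 0.4672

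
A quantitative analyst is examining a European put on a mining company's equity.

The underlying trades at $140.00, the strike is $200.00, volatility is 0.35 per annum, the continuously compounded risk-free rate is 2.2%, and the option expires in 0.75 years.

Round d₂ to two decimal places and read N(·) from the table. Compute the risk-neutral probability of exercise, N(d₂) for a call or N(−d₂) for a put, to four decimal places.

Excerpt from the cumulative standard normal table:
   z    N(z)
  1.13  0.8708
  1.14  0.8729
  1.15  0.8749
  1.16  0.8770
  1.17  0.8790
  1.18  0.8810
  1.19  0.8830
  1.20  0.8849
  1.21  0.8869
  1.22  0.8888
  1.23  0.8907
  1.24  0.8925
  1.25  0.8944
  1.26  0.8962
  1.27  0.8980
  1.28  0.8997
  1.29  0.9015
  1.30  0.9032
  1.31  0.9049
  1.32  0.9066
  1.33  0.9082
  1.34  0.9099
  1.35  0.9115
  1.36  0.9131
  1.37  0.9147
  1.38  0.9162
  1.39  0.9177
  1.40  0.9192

0.8980

σ√T = 0.35·√0.75 = 0.3031
d₁ = [ln(140/200) + (0.022 + 0.35²/2)·0.75] / 0.3031 = [-0.3567 + 0.0624] / 0.3031 = -0.9707 ≈ -0.97
d₂ = d₁ − σ√T = -0.9707 − 0.3031 = -1.2738 ≈ -1.27
Risk-neutral Pr[S_T < K] = N(−d₂) = N(1.27) = 0.8980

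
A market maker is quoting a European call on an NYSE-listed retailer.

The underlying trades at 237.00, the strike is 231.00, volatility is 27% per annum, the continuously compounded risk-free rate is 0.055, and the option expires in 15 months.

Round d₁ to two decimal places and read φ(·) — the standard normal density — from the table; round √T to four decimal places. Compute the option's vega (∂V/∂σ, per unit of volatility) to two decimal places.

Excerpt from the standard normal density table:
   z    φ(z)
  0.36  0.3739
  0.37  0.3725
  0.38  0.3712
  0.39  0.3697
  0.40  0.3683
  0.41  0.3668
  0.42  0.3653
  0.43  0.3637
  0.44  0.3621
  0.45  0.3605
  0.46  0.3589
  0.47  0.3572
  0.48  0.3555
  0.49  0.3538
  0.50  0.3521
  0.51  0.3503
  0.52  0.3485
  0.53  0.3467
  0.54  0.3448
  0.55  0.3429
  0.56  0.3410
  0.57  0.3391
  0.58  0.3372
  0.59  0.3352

95.10

σ√T = 0.27·√1.25 = 0.3019
d₁ = [ln(237/231) + (0.055 + ½·0.27²)·1.25] / (σ√T) = (0.0256 + 0.1143) / 0.3019 = 0.4636 ≈ 0.46
√T = √1.25 = 1.1180
φ(d₁) = φ(0.46) = 0.3589
vega = S·φ(d₁)·√T = 237·0.3589·1.1180 = 95.0963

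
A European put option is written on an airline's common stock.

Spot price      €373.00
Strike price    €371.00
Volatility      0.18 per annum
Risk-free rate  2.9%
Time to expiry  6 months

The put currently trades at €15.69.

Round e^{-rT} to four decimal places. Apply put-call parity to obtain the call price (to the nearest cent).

exp(−rT) = exp(−0.029·0.5) = 0.9856
Put-call parity: C − P = S − K·e^(−rT) = 373 − 371·0.9856 = 373 − 365.6576 = 7.3424
C = P + (C − P) = 15.69 + (7.3424) = 23.0324

€23.03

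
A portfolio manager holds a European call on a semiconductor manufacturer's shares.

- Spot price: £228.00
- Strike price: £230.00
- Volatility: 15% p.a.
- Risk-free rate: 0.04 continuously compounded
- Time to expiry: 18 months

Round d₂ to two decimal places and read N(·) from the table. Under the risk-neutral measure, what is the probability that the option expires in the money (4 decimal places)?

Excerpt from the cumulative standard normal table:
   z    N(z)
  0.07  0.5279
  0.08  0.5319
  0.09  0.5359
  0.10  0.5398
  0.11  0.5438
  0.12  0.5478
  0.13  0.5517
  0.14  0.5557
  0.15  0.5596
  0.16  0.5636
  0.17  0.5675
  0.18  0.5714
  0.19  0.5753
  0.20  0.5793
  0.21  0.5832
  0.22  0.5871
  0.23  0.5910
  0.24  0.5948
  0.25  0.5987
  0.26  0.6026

0.5753

σ√T = 0.15 × 1.2247 = 0.1837
d₁ = [ln(228/230) + (0.04 + ½·0.15²)·1.5] / (σ√T) = (-0.0087 + 0.0769) / 0.1837 = 0.3709 which rounds to 0.37
d₂ = 0.3709 − 0.1837 = 0.1872 which rounds to 0.19
Pr(exercise) under Q = N(d₂) = 0.5753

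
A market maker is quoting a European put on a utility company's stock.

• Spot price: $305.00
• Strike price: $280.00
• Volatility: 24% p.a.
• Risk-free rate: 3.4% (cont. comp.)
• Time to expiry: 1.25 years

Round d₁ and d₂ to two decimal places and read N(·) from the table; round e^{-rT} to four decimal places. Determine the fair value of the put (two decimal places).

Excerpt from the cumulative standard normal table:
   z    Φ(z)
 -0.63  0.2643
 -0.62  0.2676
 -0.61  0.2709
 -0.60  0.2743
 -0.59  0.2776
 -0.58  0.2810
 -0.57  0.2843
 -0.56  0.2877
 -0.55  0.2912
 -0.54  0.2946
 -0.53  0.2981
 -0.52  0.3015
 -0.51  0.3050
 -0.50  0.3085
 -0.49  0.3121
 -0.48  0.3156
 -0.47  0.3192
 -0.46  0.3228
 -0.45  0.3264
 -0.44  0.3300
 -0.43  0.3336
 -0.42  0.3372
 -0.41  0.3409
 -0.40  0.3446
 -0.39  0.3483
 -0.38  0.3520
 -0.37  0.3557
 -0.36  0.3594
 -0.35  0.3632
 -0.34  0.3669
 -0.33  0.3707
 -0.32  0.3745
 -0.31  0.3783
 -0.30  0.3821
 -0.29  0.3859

$15.83

σ√T = 0.24·√1.25 = 0.2683
d₁ = [ln(305/280) + (0.034 + 0.24²/2)·1.25] / 0.2683 = [0.0855 + 0.0785] / 0.2683 = 0.6113 → 0.61
d₂ = d₁ − σ√T = 0.6113 − 0.2683 = 0.3429 → 0.34
exp(−rT) = exp(−0.034·1.25) = 0.9584
P = 280·0.9584·N(-0.34) − 305·N(-0.61) = 280·0.9584·0.3669 − 305·0.2709 = 98.4583 − 82.6245 = 15.8338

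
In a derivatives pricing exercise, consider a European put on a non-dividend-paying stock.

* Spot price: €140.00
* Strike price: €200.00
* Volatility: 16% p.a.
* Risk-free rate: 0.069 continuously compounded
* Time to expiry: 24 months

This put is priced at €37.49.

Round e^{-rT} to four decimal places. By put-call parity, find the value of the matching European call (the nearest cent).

€3.27

exp(−rT) = exp(−0.069·2) = 0.8711
Put-call parity: C − P = S − K·e^(−rT) = 140 − 200·0.8711 = 140 − 174.2200 = -34.2200
C = P + (C − P) = 37.49 + (-34.2200) = 3.2700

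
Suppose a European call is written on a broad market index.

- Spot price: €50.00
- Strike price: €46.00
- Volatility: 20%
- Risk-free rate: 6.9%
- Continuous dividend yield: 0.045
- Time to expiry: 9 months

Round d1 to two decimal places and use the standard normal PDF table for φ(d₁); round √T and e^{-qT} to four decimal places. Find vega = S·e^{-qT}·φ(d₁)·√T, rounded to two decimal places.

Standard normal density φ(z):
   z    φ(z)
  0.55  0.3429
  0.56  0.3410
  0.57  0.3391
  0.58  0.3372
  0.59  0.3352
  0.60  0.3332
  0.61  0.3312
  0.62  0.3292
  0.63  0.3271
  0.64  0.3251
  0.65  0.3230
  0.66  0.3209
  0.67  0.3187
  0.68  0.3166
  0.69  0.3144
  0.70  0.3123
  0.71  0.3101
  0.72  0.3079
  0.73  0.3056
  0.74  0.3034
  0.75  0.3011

13.34

T = 0.75;  σ√T = 0.1732
d₁ = [ln(50/46) + (0.069 − 0.045 + ½·0.2²)·0.75] / (σ√T) = (0.0834 + 0.0330) / 0.1732 = 0.6719 which rounds to 0.67
√T = √0.75 = 0.8660
φ(d₁) = φ(0.67) = 0.3187
e^(−qT) = e^(−0.045·0.75) = 0.9668
vega = S·e^(−qT)·φ(d₁)·√T = 50·0.9668·0.3187·0.8660 = 13.3416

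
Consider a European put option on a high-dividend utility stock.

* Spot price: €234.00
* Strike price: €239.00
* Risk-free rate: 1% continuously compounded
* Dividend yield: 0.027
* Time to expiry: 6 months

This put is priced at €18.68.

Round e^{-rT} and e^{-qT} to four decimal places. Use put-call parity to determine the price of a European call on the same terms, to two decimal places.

€11.74

exp(−qT) = exp(−0.027·0.5) = 0.9866;  exp(−rT) = exp(−0.01·0.5) = 0.9950
Put-call parity: C − P = S·e^(−qT) − K·e^(−rT) = 234·0.9866 − 239·0.9950 = 230.8644 − 237.8050 = -6.9406
C = P + (C − P) = 18.68 + (-6.9406) = 11.7394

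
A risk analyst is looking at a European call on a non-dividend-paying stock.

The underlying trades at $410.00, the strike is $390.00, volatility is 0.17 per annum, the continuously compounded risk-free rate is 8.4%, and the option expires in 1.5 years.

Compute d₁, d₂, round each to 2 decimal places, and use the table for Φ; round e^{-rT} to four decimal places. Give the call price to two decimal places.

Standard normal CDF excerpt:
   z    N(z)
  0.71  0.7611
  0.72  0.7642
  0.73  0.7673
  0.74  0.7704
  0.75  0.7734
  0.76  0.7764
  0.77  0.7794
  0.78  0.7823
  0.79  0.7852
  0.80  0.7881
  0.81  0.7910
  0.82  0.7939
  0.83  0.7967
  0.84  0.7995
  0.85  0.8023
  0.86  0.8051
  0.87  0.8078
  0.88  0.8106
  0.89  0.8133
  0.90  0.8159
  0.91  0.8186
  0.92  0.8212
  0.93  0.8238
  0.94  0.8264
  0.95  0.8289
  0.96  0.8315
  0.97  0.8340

T = 1.5;  σ√T = 0.2082
d₁ = [ln(410/390) + (0.084 + ½·0.17²)·1.5] / (σ√T) = (0.0500 + 0.1477) / 0.2082 = 0.9495 ≈ 0.95
d₂ = 0.9495 − 0.2082 = 0.7413 ≈ 0.74
exp(−rT) = exp(−0.084·1.5) = 0.8816
N(d₁) = N(0.95) = 0.8289;  N(d₂) = N(0.74) = 0.7704
C = 410·0.8289 − 390·0.8816·0.7704 = 339.8490 − 264.8820 = 74.9670

$74.97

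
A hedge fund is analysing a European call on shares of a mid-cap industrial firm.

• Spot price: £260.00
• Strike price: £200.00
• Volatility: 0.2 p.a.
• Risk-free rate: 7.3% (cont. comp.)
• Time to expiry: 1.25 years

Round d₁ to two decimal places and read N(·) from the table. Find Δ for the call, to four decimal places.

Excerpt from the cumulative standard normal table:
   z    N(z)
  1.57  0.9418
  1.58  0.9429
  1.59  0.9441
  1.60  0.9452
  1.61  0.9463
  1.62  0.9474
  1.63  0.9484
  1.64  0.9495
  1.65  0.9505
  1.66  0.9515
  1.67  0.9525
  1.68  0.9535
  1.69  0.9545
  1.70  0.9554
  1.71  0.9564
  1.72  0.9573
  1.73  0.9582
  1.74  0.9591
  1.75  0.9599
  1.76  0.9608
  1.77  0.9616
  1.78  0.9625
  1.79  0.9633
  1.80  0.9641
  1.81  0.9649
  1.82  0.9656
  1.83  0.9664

0.9545

σ√T = 0.2 × 1.1180 = 0.2236
ln(S/K) + (r + σ²/2)T = ln(260/200) + (0.073 + 0.2²/2)·1.25 = 0.2624 + 0.1162 = 0.3786
d₁ = 0.3786 / 0.2236 = 1.6932 → 1.69
N(d₁) = N(1.69) = 0.9545
Δ_call = N(d₁) = 0.9545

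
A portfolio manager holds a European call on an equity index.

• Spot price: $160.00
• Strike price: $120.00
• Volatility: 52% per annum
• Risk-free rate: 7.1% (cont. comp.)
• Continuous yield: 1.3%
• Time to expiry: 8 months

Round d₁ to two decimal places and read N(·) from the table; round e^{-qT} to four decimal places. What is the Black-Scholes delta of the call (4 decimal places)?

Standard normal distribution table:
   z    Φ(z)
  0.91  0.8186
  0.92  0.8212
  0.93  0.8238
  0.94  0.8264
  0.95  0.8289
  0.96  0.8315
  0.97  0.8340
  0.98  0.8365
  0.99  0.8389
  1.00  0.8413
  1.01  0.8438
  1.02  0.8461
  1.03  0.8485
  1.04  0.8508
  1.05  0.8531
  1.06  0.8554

0.8293

σ√T = 0.52·√0.6667 = 0.4246
ln(S/K) + (r − q + σ²/2)T = ln(160/120) + (0.071 − 0.013 + 0.52²/2)·0.6667 = 0.2877 + 0.1288 = 0.4165
d₁ = 0.4165 / 0.4246 = 0.9809 ⇒ 0.98
N(d₁) = N(0.98) = 0.8365
Δ_call = e^(−qT)·N(d₁) = 0.9914·0.8365 = 0.8293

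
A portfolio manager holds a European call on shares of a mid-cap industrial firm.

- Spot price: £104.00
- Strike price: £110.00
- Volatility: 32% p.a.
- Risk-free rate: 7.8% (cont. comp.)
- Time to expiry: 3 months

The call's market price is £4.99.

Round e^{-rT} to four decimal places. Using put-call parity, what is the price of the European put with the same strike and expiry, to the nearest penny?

£8.87

e^(−rT) = e^(−0.078·0.25) = 0.9807
Put-call parity: C − P = S − K·e^(−rT) = 104 − 110·0.9807 = 104 − 107.8770 = -3.8770
P = C − (C − P) = 4.99 − (-3.8770) = 8.8670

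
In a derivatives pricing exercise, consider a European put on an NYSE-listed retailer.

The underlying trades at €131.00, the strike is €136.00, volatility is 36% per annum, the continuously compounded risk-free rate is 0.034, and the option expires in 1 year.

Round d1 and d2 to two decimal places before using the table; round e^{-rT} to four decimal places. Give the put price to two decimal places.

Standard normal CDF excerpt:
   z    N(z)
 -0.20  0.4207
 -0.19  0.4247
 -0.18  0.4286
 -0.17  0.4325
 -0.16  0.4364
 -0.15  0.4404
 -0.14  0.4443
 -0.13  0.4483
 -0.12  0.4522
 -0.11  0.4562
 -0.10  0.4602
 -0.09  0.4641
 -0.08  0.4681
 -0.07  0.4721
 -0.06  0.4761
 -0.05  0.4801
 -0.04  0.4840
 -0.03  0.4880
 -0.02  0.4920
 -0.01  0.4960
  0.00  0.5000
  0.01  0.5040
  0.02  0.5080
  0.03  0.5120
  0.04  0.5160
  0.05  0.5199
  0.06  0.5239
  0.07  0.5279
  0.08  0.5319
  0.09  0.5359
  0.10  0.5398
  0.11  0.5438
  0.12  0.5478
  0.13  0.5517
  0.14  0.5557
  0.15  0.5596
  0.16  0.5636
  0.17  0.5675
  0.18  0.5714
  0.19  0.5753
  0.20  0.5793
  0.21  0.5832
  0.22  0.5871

€18.97

σ√T = 0.36 × 1.0000 = 0.3600
d₁ = [ln(131/136) + (0.034 + 0.36²/2)·1] / 0.3600 = [-0.0375 + 0.0988] / 0.3600 = 0.1704 → 0.17
d₂ = d₁ − σ√T = 0.1704 − 0.3600 = -0.1896 → -0.19
exp(−rT) = exp(−0.034·1) = 0.9666
P = 136·0.9666·N(0.19) − 131·N(-0.17) = 136·0.9666·0.5753 − 131·0.4325 = 75.6276 − 56.6575 = 18.9701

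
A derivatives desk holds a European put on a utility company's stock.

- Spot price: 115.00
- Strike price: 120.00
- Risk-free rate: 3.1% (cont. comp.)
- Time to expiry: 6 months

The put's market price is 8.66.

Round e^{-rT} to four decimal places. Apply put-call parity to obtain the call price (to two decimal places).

exp(−rT) = exp(−0.031·0.5) = 0.9846
Put-call parity: C − P = S − K·e^(−rT) = 115 − 120·0.9846 = 115 − 118.1520 = -3.1520
C = P + (C − P) = 8.66 + (-3.1520) = 5.5080

5.51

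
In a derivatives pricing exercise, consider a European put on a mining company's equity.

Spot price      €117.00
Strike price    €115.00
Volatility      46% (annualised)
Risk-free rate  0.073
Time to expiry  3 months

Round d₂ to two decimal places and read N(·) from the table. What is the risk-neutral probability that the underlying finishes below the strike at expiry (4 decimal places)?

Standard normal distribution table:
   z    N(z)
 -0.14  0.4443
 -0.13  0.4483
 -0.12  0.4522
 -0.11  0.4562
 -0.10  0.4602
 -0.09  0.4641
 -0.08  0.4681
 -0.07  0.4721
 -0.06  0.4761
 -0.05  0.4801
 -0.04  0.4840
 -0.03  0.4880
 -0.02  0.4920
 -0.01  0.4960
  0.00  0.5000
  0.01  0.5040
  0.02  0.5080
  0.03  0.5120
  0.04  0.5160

T = 0.25;  σ√T = 0.2300
ln(S/K) + (r + σ²/2)T = ln(117/115) + (0.073 + 0.46²/2)·0.25 = 0.0172 + 0.0447 = 0.0619
d₁ = 0.0619 / 0.2300 = 0.2693 ≈ 0.27
d₂ = d₁ − σ√T = 0.2693 − 0.2300 = 0.0393 ≈ 0.04
Pr(exercise) under Q = N(−d₂) = N(-0.04) = 0.4840

0.4840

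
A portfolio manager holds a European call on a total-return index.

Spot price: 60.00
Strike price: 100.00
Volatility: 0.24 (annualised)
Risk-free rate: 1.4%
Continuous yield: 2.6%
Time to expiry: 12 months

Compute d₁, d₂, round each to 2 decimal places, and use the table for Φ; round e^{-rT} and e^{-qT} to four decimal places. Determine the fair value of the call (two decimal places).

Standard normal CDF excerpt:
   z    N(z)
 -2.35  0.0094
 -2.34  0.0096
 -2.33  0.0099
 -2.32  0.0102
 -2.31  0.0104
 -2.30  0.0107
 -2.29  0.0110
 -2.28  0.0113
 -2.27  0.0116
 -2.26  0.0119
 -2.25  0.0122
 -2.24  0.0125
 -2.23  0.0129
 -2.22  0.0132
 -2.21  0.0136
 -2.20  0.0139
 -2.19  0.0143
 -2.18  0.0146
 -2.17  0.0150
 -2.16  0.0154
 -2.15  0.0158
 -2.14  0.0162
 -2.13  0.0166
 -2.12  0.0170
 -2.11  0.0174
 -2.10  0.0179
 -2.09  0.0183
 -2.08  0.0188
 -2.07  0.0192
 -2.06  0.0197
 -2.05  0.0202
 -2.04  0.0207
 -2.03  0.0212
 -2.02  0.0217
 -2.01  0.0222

0.10

T = 1;  σ√T = 0.2400
d₁ = [ln(60/100) + (0.014 − 0.026 + 0.24²/2)·1] / 0.2400 = [-0.5108 + 0.0168] / 0.2400 = -2.0584 which rounds to -2.06
d₂ = d₁ − σ√T = -2.0584 − 0.2400 = -2.2984 which rounds to -2.30
exp(−qT) = exp(−0.026·1) = 0.9743;  exp(−rT) = exp(−0.014·1) = 0.9861
C = 60·0.9743·N(-2.06) − 100·0.9861·N(-2.30) = 60·0.9743·0.0197 − 100·0.9861·0.0107 = 1.1516 − 1.0551 = 0.0965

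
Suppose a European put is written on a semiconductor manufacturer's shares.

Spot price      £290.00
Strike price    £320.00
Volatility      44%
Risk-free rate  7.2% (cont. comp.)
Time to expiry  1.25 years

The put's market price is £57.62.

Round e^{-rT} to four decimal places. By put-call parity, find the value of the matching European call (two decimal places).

£55.17

exp(−rT) = exp(−0.072·1.25) = 0.9139
Put-call parity: C − P = S − K·e^(−rT) = 290 − 320·0.9139 = 290 − 292.4480 = -2.4480
C = P + (C − P) = 57.62 + (-2.4480) = 55.1720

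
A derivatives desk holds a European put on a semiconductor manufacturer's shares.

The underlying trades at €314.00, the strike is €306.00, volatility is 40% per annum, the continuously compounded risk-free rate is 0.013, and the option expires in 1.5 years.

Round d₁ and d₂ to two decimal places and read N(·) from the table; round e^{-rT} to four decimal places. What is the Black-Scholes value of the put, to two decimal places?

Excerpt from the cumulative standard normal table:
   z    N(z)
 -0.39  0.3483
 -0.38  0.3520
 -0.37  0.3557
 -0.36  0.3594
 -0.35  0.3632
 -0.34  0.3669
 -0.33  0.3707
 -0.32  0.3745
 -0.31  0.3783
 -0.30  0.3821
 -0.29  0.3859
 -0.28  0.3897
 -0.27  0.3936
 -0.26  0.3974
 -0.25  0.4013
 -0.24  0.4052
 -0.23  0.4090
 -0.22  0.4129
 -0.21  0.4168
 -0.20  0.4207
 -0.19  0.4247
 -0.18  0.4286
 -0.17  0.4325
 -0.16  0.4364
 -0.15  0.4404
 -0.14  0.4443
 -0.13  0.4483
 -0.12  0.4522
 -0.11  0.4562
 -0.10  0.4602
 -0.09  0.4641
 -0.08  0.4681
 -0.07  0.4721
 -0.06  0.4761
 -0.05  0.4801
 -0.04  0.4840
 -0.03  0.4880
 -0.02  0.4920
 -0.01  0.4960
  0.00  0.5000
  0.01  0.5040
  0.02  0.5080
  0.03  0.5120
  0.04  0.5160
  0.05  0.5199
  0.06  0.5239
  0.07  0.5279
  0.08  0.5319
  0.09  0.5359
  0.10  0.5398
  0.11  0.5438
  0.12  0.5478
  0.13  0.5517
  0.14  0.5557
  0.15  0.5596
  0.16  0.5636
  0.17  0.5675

€52.73

σ√T = 0.4 × 1.2247 = 0.4899
ln(S/K) + (r + σ²/2)T = ln(314/306) + (0.013 + 0.4²/2)·1.5 = 0.0258 + 0.1395 = 0.1653
d₁ = 0.1653 / 0.4899 = 0.3374 → 0.34
d₂ = d₁ − σ√T = 0.3374 − 0.4899 = -0.1525 → -0.15
exp(−rT) = exp(−0.013·1.5) = 0.9807
P = 306·0.9807·N(0.15) − 314·N(-0.34) = 306·0.9807·0.5596 − 314·0.3669 = 167.9327 − 115.2066 = 52.7261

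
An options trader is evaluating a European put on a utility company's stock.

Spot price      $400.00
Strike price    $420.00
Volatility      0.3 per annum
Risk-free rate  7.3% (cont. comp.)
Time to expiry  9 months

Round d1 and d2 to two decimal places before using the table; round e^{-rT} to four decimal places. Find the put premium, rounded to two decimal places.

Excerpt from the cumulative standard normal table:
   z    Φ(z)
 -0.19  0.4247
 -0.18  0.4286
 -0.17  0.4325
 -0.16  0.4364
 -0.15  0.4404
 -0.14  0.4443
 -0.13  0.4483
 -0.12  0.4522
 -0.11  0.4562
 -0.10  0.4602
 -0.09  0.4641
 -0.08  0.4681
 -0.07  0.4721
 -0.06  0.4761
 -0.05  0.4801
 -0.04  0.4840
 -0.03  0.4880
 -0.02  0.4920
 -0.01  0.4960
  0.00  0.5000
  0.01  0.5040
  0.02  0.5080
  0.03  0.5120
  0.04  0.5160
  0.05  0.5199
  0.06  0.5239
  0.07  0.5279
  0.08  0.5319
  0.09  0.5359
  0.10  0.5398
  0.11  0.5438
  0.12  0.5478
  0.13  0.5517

σ√T = 0.3·√0.75 = 0.2598
d₁ = [ln(400/420) + (0.073 + 0.3²/2)·0.75] / 0.2598 = [-0.0488 + 0.0885] / 0.2598 = 0.1528 which rounds to 0.15
d₂ = d₁ − σ√T = 0.1528 − 0.2598 = -0.1070 which rounds to -0.11
exp(−rT) = exp(−0.073·0.75) = 0.9467
N(−d₂) = N(0.11) = 0.5438;  N(−d₁) = N(-0.15) = 0.4404
P = 420·0.9467·0.5438 − 400·0.4404 = 216.2225 − 176.1600 = 40.0625

$40.06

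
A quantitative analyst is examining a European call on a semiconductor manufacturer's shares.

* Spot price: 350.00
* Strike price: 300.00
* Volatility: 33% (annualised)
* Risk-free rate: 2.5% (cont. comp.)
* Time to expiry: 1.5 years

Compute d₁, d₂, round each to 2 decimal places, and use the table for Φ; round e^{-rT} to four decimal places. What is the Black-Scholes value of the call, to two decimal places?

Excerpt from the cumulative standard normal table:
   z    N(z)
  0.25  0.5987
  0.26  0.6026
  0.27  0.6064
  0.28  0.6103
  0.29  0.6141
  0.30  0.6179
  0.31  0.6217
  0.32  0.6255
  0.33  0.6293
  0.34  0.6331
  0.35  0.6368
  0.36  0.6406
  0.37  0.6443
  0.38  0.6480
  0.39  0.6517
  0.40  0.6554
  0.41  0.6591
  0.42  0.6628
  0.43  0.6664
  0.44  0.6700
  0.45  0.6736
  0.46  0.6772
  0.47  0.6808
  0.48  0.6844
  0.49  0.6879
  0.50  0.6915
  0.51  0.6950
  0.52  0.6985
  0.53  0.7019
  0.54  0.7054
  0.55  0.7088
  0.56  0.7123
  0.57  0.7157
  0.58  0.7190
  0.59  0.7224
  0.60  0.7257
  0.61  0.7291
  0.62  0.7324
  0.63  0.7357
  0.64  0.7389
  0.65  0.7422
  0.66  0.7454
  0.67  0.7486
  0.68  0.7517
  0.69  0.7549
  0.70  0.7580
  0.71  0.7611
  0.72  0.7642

T = 1.5;  σ√T = 0.4042
d₁ = [ln(350/300) + (0.025 + 0.33²/2)·1.5] / 0.4042 = [0.1542 + 0.1192] / 0.4042 = 0.6763 ≈ 0.68
d₂ = d₁ − σ√T = 0.6763 − 0.4042 = 0.2721 ≈ 0.27
e^(−rT) = e^(−0.025·1.5) = 0.9632
N(d₁) = N(0.68) = 0.7517;  N(d₂) = N(0.27) = 0.6064
C = 350·0.7517 − 300·0.9632·0.6064 = 263.0950 − 175.2253 = 87.8697

87.87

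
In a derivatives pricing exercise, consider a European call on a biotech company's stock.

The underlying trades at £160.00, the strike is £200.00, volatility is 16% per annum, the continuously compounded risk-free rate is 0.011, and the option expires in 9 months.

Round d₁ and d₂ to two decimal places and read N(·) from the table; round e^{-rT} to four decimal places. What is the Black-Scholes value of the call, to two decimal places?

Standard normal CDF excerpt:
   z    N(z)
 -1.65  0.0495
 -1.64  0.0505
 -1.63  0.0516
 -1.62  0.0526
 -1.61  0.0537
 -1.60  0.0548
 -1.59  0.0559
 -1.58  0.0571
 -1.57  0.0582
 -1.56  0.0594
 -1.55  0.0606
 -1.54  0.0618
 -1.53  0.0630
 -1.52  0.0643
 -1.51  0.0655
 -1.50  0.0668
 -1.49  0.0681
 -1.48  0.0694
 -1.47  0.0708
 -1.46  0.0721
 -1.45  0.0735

σ√T = 0.16·√0.75 = 0.1386
d₁ = [ln(160/200) + (0.011 + ½·0.16²)·0.75] / (σ√T) = (-0.2231 + 0.0179) / 0.1386 = -1.4816 which rounds to -1.48
d₂ = -1.4816 − 0.1386 = -1.6201 which rounds to -1.62
exp(−rT) = exp(−0.011·0.75) = 0.9918
N(d₁) = N(-1.48) = 0.0694;  N(d₂) = N(-1.62) = 0.0526
C = 160·0.0694 − 200·0.9918·0.0526 = 11.1040 − 10.4337 = 0.6703

£0.67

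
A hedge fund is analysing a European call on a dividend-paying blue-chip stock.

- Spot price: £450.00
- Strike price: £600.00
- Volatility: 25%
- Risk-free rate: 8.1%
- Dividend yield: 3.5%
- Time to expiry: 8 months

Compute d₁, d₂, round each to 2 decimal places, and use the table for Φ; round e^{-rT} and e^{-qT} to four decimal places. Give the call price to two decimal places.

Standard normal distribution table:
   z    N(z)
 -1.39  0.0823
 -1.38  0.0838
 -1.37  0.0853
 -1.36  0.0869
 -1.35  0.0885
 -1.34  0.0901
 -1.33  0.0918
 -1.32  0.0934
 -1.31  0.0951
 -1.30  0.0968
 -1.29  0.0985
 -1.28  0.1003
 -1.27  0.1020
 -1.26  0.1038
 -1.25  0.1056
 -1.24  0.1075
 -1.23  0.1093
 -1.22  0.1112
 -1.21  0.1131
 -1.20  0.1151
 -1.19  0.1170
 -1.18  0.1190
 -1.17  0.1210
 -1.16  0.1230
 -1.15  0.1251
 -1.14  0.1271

T = 0.6667;  σ√T = 0.2041
d₁ = [ln(450/600) + (0.081 − 0.035 + ½·0.25²)·0.6667] / (σ√T) = (-0.2877 + 0.0515) / 0.2041 = -1.1571 → -1.16
d₂ = -1.1571 − 0.2041 = -1.3612 → -1.36
e^(−qT) = e^(−0.035·0.6667) = 0.9769;  e^(−rT) = e^(−0.081·0.6667) = 0.9474
N(d₁) = N(-1.16) = 0.1230;  N(d₂) = N(-1.36) = 0.0869
C = 450·0.9769·0.1230 − 600·0.9474·0.0869 = 54.0714 − 49.3974 = 4.6740

£4.67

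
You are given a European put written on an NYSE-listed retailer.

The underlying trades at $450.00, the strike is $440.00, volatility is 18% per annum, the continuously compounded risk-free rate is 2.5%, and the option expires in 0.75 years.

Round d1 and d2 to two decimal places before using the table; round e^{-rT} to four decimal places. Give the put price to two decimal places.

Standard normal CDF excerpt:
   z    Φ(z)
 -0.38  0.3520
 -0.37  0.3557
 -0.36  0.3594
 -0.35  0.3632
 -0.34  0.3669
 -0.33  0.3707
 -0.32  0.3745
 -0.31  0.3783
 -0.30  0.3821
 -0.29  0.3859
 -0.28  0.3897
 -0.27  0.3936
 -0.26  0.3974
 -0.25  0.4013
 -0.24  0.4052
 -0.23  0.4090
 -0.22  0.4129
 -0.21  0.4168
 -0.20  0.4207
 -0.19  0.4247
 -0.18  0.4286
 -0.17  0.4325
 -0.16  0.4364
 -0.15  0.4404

$18.29

σ√T = 0.18 × 0.8660 = 0.1559
ln(S/K) + (r + σ²/2)T = ln(450/440) + (0.025 + 0.18²/2)·0.75 = 0.0225 + 0.0309 = 0.0534
d₁ = 0.0534 / 0.1559 = 0.3424 ⇒ 0.34
d₂ = d₁ − σ√T = 0.3424 − 0.1559 = 0.1865 ⇒ 0.19
exp(−rT) = exp(−0.025·0.75) = 0.9814
N(−d₂) = N(-0.19) = 0.4247;  N(−d₁) = N(-0.34) = 0.3669
P = 440·0.9814·0.4247 − 450·0.3669 = 183.3923 − 165.1050 = 18.2873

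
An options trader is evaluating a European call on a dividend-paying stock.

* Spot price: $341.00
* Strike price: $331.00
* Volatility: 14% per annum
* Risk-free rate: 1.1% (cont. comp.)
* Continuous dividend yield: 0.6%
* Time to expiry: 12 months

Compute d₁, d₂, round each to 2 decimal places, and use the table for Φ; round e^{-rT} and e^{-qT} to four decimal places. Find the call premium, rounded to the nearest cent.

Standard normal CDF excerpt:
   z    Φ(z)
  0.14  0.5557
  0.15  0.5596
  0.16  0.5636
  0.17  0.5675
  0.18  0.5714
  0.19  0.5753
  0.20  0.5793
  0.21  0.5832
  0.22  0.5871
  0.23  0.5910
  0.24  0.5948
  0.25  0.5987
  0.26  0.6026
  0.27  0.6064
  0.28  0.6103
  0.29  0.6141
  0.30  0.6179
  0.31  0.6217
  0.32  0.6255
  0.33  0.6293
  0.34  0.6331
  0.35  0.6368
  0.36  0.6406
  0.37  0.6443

σ√T = 0.14 × 1.0000 = 0.1400
d₁ = [ln(341/331) + (0.011 − 0.006 + 0.14²/2)·1] / 0.1400 = [0.0298 + 0.0148] / 0.1400 = 0.3183 which rounds to 0.32
d₂ = d₁ − σ√T = 0.3183 − 0.1400 = 0.1783 which rounds to 0.18
exp(−qT) = exp(−0.006·1) = 0.9940;  exp(−rT) = exp(−0.011·1) = 0.9891
N(d₁) = N(0.32) = 0.6255;  N(d₂) = N(0.18) = 0.5714
C = 341·0.9940·0.6255 − 331·0.9891·0.5714 = 212.0157 − 187.0718 = 24.9439

$24.94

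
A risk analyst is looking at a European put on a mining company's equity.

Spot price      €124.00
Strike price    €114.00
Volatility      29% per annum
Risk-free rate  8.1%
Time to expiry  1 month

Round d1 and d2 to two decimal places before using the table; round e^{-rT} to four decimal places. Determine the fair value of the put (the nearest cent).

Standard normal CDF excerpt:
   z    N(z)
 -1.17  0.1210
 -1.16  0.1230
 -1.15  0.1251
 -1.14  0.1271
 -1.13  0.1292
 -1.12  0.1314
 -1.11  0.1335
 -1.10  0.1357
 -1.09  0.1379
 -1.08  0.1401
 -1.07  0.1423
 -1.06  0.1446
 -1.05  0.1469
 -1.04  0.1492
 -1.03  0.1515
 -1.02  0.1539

σ√T = 0.29 × 0.2887 = 0.0837
ln(S/K) + (r + σ²/2)T = ln(124/114) + (0.081 + 0.29²/2)·0.08333 = 0.0841 + 0.0103 = 0.0943
d₁ = 0.0943 / 0.0837 = 1.1269 → 1.13
d₂ = d₁ − σ√T = 1.1269 − 0.0837 = 1.0432 → 1.04
exp(−rT) = exp(−0.081·0.08333) = 0.9933
P = 114·0.9933·N(-1.04) − 124·N(-1.13) = 114·0.9933·0.1492 − 124·0.1292 = 16.8948 − 16.0208 = 0.8740

€0.87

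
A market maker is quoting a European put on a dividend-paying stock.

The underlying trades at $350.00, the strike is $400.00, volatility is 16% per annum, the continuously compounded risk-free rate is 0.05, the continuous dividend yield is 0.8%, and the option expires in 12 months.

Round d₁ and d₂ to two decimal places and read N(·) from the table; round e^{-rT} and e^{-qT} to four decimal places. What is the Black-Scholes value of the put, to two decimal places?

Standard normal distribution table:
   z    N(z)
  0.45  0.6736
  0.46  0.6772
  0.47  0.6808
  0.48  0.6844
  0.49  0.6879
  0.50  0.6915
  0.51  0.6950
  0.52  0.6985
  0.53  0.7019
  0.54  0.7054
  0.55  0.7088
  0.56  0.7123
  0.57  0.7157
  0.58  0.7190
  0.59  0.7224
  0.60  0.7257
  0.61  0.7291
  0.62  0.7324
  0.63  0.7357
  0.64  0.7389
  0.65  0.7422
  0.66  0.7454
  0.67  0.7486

σ√T = 0.16 × 1.0000 = 0.1600
d₁ = [ln(350/400) + (0.05 − 0.008 + 0.16²/2)·1] / 0.1600 = [-0.1335 + 0.0548] / 0.1600 = -0.4921 which rounds to -0.49
d₂ = d₁ − σ√T = -0.4921 − 0.1600 = -0.6521 which rounds to -0.65
e^(−qT) = e^(−0.008·1) = 0.9920;  e^(−rT) = e^(−0.05·1) = 0.9512
P = 400·0.9512·N(0.65) − 350·0.9920·N(0.49) = 400·0.9512·0.7422 − 350·0.9920·0.6879 = 282.3923 − 238.8389 = 43.5534

$43.55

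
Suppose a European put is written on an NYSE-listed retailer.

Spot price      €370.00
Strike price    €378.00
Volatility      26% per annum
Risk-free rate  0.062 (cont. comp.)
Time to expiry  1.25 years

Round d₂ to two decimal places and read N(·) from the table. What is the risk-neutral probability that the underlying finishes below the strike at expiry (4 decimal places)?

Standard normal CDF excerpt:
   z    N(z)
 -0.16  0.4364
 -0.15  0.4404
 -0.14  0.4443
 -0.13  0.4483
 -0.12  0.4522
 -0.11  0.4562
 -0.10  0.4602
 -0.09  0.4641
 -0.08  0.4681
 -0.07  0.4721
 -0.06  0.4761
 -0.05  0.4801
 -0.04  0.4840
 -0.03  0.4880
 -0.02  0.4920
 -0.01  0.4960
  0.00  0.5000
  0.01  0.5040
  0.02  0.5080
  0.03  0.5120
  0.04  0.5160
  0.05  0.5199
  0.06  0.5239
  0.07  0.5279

σ√T = 0.26 × 1.1180 = 0.2907
d₁ = [ln(370/378) + (0.062 + 0.26²/2)·1.25] / 0.2907 = [-0.0214 + 0.1197] / 0.2907 = 0.3384 which rounds to 0.34
d₂ = d₁ − σ√T = 0.3384 − 0.2907 = 0.0477 which rounds to 0.05
Pr(exercise) under Q = N(−d₂) = N(-0.05) = 0.4801

0.4801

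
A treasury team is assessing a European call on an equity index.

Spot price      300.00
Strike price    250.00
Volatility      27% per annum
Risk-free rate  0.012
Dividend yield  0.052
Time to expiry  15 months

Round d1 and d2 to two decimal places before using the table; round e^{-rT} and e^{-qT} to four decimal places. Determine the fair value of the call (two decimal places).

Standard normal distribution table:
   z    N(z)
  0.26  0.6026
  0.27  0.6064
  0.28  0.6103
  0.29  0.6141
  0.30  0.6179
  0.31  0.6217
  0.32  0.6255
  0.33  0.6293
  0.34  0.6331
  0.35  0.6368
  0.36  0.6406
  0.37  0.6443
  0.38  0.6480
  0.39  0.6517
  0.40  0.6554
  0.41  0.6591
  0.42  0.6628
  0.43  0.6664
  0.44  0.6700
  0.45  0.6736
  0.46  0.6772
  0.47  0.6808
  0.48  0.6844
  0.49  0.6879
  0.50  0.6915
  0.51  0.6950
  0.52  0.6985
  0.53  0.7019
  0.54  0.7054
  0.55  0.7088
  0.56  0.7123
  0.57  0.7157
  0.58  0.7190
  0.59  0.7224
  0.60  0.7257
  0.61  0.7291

σ√T = 0.27·√1.25 = 0.3019
ln(S/K) + (r − q + σ²/2)T = ln(300/250) + (0.012 − 0.052 + 0.27²/2)·1.25 = 0.1823 − 0.0044 = 0.1779
d₁ = 0.1779 / 0.3019 = 0.5893 → 0.59
d₂ = d₁ − σ√T = 0.5893 − 0.3019 = 0.2874 → 0.29
e^(−qT) = e^(−0.052·1.25) = 0.9371;  e^(−rT) = e^(−0.012·1.25) = 0.9851
N(d₁) = N(0.59) = 0.7224;  N(d₂) = N(0.29) = 0.6141
C = 300·0.9371·0.7224 − 250·0.9851·0.6141 = 203.0883 − 151.2375 = 51.8508

51.85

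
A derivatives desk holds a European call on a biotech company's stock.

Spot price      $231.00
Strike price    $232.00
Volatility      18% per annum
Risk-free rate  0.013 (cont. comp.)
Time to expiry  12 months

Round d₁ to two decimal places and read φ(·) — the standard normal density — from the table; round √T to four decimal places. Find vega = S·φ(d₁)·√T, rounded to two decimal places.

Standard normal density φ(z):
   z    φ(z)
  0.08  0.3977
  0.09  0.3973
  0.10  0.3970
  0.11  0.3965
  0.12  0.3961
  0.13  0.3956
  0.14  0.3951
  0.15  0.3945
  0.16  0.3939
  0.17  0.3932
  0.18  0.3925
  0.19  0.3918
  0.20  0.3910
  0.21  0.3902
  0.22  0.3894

91.27

σ√T = 0.18·√1 = 0.1800
ln(S/K) + (r + σ²/2)T = ln(231/232) + (0.013 + 0.18²/2)·1 = -0.0043 + 0.0292 = 0.0249
d₁ = 0.0249 / 0.1800 = 0.1382 → 0.14
√T = √1 = 1.0000
φ(d₁) = φ(0.14) = 0.3951
vega = S·φ(d₁)·√T = 231·0.3951·1.0000 = 91.2681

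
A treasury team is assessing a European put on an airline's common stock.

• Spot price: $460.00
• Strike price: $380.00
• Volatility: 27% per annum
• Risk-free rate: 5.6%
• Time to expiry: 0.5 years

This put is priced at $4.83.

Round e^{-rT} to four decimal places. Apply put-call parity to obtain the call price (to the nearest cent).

exp(−rT) = exp(−0.056·0.5) = 0.9724
Put-call parity: C − P = S − K·e^(−rT) = 460 − 380·0.9724 = 460 − 369.5120 = 90.4880
C = P + (C − P) = 4.83 + (90.4880) = 95.3180

$95.32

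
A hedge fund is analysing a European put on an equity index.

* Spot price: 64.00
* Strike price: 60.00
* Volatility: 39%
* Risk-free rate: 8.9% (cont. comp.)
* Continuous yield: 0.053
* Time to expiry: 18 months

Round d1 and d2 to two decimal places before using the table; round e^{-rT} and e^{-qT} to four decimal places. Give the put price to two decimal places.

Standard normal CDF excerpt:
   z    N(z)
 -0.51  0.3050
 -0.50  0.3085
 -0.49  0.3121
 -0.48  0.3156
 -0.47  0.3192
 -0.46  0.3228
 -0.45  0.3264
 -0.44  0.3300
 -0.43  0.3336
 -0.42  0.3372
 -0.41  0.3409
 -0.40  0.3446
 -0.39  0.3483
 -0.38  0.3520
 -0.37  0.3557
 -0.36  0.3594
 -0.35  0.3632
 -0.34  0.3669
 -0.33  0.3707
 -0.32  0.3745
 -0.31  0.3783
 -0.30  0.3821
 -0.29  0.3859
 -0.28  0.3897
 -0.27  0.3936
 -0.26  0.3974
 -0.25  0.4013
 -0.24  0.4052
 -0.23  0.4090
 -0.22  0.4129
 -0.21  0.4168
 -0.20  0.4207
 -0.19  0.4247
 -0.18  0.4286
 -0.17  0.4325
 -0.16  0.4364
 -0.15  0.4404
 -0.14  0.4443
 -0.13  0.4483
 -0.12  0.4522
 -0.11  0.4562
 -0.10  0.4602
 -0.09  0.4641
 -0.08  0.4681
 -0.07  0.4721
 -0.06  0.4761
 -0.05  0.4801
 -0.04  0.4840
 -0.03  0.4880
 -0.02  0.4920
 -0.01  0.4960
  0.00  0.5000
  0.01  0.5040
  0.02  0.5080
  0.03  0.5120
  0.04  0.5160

σ√T = 0.39 × 1.2247 = 0.4777
d₁ = [ln(64/60) + (0.089 − 0.053 + 0.39²/2)·1.5] / 0.4777 = [0.0645 + 0.1681] / 0.4777 = 0.4870 ≈ 0.49
d₂ = d₁ − σ√T = 0.4870 − 0.4777 = 0.0093 ≈ 0.01
e^(−qT) = e^(−0.053·1.5) = 0.9236;  e^(−rT) = e^(−0.089·1.5) = 0.8750
P = 60·0.8750·N(-0.01) − 64·0.9236·N(-0.49) = 60·0.8750·0.4960 − 64·0.9236·0.3121 = 26.0400 − 18.4484 = 7.5916

7.59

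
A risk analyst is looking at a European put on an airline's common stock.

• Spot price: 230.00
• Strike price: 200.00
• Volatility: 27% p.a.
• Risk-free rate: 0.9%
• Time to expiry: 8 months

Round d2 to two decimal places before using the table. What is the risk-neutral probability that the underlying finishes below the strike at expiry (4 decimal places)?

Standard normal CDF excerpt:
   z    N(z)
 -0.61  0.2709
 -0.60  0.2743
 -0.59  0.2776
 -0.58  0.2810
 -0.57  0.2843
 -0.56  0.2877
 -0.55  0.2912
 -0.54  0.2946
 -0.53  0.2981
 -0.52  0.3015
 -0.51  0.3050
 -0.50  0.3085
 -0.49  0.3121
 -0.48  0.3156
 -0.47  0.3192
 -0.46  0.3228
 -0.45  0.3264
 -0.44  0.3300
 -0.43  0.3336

0.2912

T = 0.6667;  σ√T = 0.2205
d₁ = [ln(230/200) + (0.009 + ½·0.27²)·0.6667] / (σ√T) = (0.1398 + 0.0303) / 0.2205 = 0.7714 ≈ 0.77
d₂ = 0.7714 − 0.2205 = 0.5510 ≈ 0.55
Risk-neutral Pr[S_T < K] = N(−d₂) = N(-0.55) = 0.2912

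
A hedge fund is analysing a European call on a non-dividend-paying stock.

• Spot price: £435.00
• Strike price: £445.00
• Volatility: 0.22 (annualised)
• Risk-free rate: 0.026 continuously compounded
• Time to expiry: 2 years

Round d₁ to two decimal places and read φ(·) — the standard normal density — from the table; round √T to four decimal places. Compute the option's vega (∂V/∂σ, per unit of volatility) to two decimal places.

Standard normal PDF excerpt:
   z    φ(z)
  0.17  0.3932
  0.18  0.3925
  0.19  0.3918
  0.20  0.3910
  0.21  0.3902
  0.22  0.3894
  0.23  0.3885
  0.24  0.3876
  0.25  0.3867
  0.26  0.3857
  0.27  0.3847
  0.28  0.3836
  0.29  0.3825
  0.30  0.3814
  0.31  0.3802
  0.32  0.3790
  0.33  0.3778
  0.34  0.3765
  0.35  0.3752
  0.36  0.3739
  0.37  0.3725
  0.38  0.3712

T = 2;  σ√T = 0.3111
d₁ = [ln(435/445) + (0.026 + 0.22²/2)·2] / 0.3111 = [-0.0227 + 0.1004] / 0.3111 = 0.2496 ≈ 0.25
√T = √2 = 1.4142
φ(d₁) = φ(0.25) = 0.3867
vega = S·φ(d₁)·√T = 435·0.3867·1.4142 = 237.8889
(Vega is the same for a European call and put with the same parameters.)

237.89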